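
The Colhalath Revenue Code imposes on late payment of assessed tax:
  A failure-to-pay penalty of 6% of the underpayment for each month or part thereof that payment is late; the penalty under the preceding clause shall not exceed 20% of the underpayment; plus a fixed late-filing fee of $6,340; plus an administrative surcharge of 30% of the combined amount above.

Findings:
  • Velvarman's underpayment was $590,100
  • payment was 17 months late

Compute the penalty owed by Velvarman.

Accrued rate: 6% × 17 = 102%, capped at 20% → 20%
Failure-to-pay penalty: 20% of $590,100 = $118,020
Penalty before surcharge: $118,020 + $6,340 = $124,360
Administrative surcharge: 30% of $124,360 = $37,308
Total penalty: $124,360 + $37,308 = $161,668

Penalty: $161,668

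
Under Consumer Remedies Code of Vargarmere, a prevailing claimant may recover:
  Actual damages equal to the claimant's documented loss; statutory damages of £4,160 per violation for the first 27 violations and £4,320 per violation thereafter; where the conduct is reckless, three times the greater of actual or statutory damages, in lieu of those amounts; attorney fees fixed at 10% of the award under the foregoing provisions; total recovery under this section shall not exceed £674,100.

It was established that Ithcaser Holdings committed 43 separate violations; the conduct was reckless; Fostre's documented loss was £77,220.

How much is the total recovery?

£598,752

First 27 violations: 27 × £4,160 = £112,320
Remaining violations: (43 − 27) × £4,320 = £69,120
Statutory damages: £112,320 + £69,120 = £181,440
Greater of actual damages (£77,220) or statutory damages (£181,440): £181,440
Trebled: 3 × £181,440 = £544,320
Attorney fees: 10% of £544,320 = £54,432
Total before cap: £544,320 + £54,432 = £598,752
Cap at £674,100: £598,752 is within the cap, no reduction.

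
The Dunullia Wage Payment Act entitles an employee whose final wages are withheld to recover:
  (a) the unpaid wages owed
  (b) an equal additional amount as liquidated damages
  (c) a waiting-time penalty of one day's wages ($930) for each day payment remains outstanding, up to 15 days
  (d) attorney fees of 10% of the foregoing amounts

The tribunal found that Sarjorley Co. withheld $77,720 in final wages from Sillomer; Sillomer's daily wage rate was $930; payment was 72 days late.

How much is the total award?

Total award: $186,329

Liquidated damages (equal amount): $77,720
Penalty days: min(72, 15) = 15
Waiting-time penalty: 15 × $930 = $13,950
Subtotal: $77,720 + $77,720 + $13,950 = $169,390
Attorney fees: 10% of $169,390 = $16,939
Total award: $169,390 + $16,939 = $186,329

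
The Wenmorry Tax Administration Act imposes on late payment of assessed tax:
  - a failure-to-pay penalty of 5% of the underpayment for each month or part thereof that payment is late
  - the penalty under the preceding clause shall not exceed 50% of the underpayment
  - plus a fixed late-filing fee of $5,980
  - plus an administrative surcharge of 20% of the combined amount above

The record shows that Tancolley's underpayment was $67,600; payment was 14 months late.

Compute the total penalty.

Accrued rate: 5% × 14 = 70%, capped at 50% → 50%
Failure-to-pay penalty: 50% of $67,600 = $33,800
Penalty before surcharge: $33,800 + $5,980 = $39,780
Administrative surcharge: 20% of $39,780 = $7,956
Total penalty: $39,780 + $7,956 = $47,736

$47,736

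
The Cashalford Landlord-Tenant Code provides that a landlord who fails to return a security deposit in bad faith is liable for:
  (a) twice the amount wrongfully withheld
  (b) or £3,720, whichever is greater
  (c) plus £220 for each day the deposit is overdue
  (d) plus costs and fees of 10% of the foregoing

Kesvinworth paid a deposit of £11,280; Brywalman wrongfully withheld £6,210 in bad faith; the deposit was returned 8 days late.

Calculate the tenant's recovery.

£15,598

Doubled: 2 × £6,210 = £12,420
Minimum £3,720: £12,420 meets the minimum, no increase.
Late-return penalty: 8 × £220 = £1,760
Damages plus late penalty: £12,420 + £1,760 = £14,180
Costs and fees: 10% of £14,180 = £1,418
Total recovery: £14,180 + £1,418 = £15,598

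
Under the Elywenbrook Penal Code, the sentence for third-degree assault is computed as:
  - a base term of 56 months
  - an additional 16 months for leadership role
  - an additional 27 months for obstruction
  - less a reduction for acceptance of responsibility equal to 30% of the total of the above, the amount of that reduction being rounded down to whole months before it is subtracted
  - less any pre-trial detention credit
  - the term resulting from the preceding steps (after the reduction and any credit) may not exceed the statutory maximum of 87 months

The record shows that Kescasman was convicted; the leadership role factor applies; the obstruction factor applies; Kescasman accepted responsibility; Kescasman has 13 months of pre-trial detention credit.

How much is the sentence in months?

Leadership role enhancement: +16 months
Obstruction enhancement: +27 months
Adjusted term: 56 months + 16 months + 27 months = 99 months
Acceptance of responsibility reduction: 30% of 99 months = 29 months (rounded down)
After reduction: 99 − 29 = 70 months
Less pre-trial detention credit: 70 months − 13 months = 57 months
Cap at 87 months: 57 months is within the cap, no reduction.

57 months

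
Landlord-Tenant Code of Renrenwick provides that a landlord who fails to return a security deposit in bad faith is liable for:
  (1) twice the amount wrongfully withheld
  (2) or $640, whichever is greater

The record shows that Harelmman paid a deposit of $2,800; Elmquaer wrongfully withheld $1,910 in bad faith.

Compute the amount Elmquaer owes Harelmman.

$3,820

Doubled: 2 × $1,910 = $3,820
Minimum $640: $3,820 meets the minimum, no increase.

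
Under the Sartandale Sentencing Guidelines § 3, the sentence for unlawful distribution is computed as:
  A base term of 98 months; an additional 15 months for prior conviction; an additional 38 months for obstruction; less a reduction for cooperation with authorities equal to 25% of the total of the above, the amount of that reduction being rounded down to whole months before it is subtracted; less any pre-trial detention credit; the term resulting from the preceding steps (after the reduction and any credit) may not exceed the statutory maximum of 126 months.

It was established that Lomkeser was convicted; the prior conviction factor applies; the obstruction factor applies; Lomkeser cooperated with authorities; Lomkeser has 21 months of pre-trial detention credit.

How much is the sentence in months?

93 months

Prior conviction enhancement: +15 months
Obstruction enhancement: +38 months
Adjusted term: 98 months + 15 months + 38 months = 151 months
Cooperation with authorities reduction: 25% of 151 months = 37 months (rounded down)
After reduction: 151 − 37 = 114 months
Less pre-trial detention credit: 114 months − 21 months = 93 months
Cap at 126 months: 93 months is within the cap, no reduction.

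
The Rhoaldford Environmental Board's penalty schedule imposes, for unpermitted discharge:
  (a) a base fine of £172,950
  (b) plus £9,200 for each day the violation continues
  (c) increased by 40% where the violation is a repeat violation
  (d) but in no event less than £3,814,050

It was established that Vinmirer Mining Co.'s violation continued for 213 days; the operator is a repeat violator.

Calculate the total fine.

£3,814,050

Per-day component: 213 × £9,200 = £1,959,600
Base plus per-day: £172,950 + £1,959,600 = £2,132,550
Enhancement: 40% of £2,132,550 = £853,020
Enhanced fine: £2,132,550 + £853,020 = £2,985,570
Minimum £3,814,050: £2,985,570 is below the minimum → £3,814,050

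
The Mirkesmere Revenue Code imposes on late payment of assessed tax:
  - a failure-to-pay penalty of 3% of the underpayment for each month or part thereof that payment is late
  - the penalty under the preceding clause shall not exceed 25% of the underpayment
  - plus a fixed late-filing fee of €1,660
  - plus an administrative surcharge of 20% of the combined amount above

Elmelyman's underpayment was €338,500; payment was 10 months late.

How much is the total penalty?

€103,542

Accrued rate: 3% × 10 = 30%, capped at 25% → 25%
Failure-to-pay penalty: 25% of €338,500 = €84,625
Penalty before surcharge: €84,625 + €1,660 = €86,285
Administrative surcharge: 20% of €86,285 = €17,257
Total penalty: €86,285 + €17,257 = €103,542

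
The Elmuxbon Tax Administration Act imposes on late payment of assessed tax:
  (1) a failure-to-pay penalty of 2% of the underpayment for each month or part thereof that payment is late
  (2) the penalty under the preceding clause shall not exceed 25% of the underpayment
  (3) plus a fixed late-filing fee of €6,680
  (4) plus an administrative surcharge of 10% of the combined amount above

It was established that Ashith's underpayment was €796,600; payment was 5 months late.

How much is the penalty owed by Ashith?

Accrued rate: 2% × 5 = 10%, capped at 25% → 10%
Failure-to-pay penalty: 10% of €796,600 = €79,660
Penalty before surcharge: €79,660 + €6,680 = €86,340
Administrative surcharge: 10% of €86,340 = €8,634
Total penalty: €86,340 + €8,634 = €94,974

€94,974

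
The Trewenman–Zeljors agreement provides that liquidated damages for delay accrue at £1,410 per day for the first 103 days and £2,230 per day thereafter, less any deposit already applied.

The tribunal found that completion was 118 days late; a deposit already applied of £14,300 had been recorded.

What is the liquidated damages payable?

£164,380

First 103 days: 103 × £1,410 = £145,230
Remaining days: (118 − 103) × £2,230 = £33,450
Accrued per-day damages: £145,230 + £33,450 = £178,680
Less deposit already applied: £178,680 − £14,300 = £164,380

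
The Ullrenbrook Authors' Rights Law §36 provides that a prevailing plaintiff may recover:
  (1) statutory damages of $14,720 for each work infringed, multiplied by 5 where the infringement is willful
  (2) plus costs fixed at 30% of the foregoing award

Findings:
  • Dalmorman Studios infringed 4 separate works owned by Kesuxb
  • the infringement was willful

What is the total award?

Statutory damages: 4 × $14,720 = $58,880
Multiplied by 5: 5 × $58,880 = $294,400
Costs: 30% of $294,400 = $88,320
Award plus costs: $294,400 + $88,320 = $382,720

$382,720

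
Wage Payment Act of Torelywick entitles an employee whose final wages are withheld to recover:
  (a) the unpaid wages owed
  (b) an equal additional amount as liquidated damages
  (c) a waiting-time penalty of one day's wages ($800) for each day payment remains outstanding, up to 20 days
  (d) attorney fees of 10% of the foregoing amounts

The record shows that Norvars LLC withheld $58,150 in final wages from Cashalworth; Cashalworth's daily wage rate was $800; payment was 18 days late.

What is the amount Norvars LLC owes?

$143,770

Liquidated damages (equal amount): $58,150
Penalty days: min(18, 20) = 18
Waiting-time penalty: 18 × $800 = $14,400
Subtotal: $58,150 + $58,150 + $14,400 = $130,700
Attorney fees: 10% of $130,700 = $13,070
Total award: $130,700 + $13,070 = $143,770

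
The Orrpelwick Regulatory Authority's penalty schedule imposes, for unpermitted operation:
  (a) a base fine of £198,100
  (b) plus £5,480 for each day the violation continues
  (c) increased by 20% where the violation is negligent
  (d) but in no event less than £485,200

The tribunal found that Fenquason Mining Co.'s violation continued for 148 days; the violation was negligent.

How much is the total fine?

Per-day component: 148 × £5,480 = £811,040
Base plus per-day: £198,100 + £811,040 = £1,009,140
Enhancement: 20% of £1,009,140 = £201,828
Enhanced fine: £1,009,140 + £201,828 = £1,210,968
Minimum £485,200: £1,210,968 meets the minimum, no increase.

£1,210,968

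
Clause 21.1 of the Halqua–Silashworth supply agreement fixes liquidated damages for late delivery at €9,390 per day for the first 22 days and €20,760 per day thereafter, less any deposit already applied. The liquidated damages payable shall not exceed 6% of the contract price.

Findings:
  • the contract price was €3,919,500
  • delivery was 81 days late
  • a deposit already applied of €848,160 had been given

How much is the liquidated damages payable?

First 22 days: 22 × €9,390 = €206,580
Remaining days: (81 − 22) × €20,760 = €1,224,840
Accrued per-day damages: €206,580 + €1,224,840 = €1,431,420
Less deposit already applied: €1,431,420 − €848,160 = €583,260
Cap: 6% of €3,919,500 = €235,170
Cap at €235,170: €583,260 exceeds the cap → €235,170

€235,170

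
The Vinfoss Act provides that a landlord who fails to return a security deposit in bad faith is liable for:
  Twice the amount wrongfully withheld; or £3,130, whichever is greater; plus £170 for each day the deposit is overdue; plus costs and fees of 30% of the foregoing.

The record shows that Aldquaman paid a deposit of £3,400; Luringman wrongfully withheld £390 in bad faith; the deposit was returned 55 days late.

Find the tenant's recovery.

Doubled: 2 × £390 = £780
Minimum £3,130: £780 is below the minimum → £3,130
Late-return penalty: 55 × £170 = £9,350
Damages plus late penalty: £3,130 + £9,350 = £12,480
Costs and fees: 30% of £12,480 = £3,744
Total recovery: £12,480 + £3,744 = £16,224

£16,224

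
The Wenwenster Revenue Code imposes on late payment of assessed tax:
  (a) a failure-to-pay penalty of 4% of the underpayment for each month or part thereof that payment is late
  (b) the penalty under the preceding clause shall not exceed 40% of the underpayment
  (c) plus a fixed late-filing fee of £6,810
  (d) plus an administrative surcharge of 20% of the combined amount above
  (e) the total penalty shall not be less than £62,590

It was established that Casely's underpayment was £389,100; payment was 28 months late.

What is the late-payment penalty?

Penalty: £194,940

Accrued rate: 4% × 28 = 112%, capped at 40% → 40%
Failure-to-pay penalty: 40% of £389,100 = £155,640
Penalty before surcharge: £155,640 + £6,810 = £162,450
Administrative surcharge: 20% of £162,450 = £32,490
Total penalty: £162,450 + £32,490 = £194,940
Minimum £62,590: £194,940 meets the minimum, no increase.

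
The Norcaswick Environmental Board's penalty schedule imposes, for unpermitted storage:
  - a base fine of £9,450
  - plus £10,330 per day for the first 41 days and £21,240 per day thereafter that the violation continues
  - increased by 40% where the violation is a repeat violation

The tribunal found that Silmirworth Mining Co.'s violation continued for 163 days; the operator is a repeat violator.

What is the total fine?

£4,233,964

First 41 days: 41 × £10,330 = £423,530
Remaining days: (163 − 41) × £21,240 = £2,591,280
Per-day component: £423,530 + £2,591,280 = £3,014,810
Base plus per-day: £9,450 + £3,014,810 = £3,024,260
Enhancement: 40% of £3,024,260 = £1,209,704
Enhanced fine: £3,024,260 + £1,209,704 = £4,233,964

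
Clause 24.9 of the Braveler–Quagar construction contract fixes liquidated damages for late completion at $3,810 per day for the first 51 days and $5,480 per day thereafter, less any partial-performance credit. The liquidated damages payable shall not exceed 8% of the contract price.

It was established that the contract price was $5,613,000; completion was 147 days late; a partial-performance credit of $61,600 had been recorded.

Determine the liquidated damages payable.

Liquidated damages: $449,040

First 51 days: 51 × $3,810 = $194,310
Remaining days: (147 − 51) × $5,480 = $526,080
Accrued per-day damages: $194,310 + $526,080 = $720,390
Less partial-performance credit: $720,390 − $61,600 = $658,790
Cap: 8% of $5,613,000 = $449,040
Cap at $449,040: $658,790 exceeds the cap → $449,040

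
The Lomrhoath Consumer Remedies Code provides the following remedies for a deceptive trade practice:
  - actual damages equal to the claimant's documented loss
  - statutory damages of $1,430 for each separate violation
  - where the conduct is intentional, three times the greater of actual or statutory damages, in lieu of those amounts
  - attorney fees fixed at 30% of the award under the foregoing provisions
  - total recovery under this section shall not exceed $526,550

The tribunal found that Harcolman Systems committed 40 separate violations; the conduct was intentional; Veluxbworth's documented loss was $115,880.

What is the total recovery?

$451,932

Statutory damages: 40 × $1,430 = $57,200
Greater of actual damages ($115,880) or statutory damages ($57,200): $115,880
Trebled: 3 × $115,880 = $347,640
Attorney fees: 30% of $347,640 = $104,292
Total before cap: $347,640 + $104,292 = $451,932
Cap at $526,550: $451,932 is within the cap, no reduction.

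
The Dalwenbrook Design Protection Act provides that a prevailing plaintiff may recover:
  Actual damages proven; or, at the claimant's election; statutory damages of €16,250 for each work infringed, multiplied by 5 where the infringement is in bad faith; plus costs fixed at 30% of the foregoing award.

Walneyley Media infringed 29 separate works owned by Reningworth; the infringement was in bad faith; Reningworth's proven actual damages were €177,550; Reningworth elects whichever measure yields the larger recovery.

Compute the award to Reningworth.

Statutory damages: 29 × €16,250 = €471,250
Multiplied by 5: 5 × €471,250 = €2,356,250
Greater of actual damages (€177,550) or enhanced statutory damages (€2,356,250): €2,356,250
Costs: 30% of €2,356,250 = €706,875
Award plus costs: €2,356,250 + €706,875 = €3,063,125

€3,063,125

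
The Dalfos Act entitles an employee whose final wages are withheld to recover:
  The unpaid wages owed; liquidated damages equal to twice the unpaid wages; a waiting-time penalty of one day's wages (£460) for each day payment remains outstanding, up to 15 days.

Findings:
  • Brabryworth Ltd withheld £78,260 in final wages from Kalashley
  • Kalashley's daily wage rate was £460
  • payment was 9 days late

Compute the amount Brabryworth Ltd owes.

Doubled: 2 × £78,260 = £156,520
Penalty days: min(9, 15) = 9
Waiting-time penalty: 9 × £460 = £4,140
Total award: £78,260 + £156,520 + £4,140 = £238,920

£238,920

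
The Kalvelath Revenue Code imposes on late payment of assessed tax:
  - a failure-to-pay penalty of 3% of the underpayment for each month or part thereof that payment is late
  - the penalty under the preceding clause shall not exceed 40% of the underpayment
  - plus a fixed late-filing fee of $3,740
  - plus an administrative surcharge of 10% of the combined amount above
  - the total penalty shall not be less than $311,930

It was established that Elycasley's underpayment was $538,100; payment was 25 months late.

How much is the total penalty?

Accrued rate: 3% × 25 = 75%, capped at 40% → 40%
Failure-to-pay penalty: 40% of $538,100 = $215,240
Penalty before surcharge: $215,240 + $3,740 = $218,980
Administrative surcharge: 10% of $218,980 = $21,898
Total penalty: $218,980 + $21,898 = $240,878
Minimum $311,930: $240,878 is below the minimum → $311,930

$311,930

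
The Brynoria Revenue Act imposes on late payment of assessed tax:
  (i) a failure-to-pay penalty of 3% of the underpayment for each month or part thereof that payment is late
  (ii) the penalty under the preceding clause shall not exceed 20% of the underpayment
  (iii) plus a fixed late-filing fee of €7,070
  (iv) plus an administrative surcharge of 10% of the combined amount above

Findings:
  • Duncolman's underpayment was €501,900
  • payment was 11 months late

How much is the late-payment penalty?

€118,195

Accrued rate: 3% × 11 = 33%, capped at 20% → 20%
Failure-to-pay penalty: 20% of €501,900 = €100,380
Penalty before surcharge: €100,380 + €7,070 = €107,450
Administrative surcharge: 10% of €107,450 = €10,745
Total penalty: €107,450 + €10,745 = €118,195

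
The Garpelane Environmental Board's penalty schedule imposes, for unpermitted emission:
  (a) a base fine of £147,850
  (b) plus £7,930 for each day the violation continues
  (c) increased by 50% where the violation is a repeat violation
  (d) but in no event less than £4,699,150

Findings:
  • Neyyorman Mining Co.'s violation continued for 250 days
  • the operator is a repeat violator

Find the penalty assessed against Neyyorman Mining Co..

£4,699,150

Per-day component: 250 × £7,930 = £1,982,500
Base plus per-day: £147,850 + £1,982,500 = £2,130,350
Enhancement: 50% of £2,130,350 = £1,065,175
Enhanced fine: £2,130,350 + £1,065,175 = £3,195,525
Minimum £4,699,150: £3,195,525 is below the minimum → £4,699,150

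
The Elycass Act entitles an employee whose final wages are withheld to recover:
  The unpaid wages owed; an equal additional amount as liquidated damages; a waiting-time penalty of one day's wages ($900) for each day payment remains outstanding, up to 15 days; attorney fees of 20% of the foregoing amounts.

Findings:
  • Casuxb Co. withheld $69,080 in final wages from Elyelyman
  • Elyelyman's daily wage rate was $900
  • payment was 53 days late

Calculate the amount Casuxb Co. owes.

Liquidated damages (equal amount): $69,080
Penalty days: min(53, 15) = 15
Waiting-time penalty: 15 × $900 = $13,500
Subtotal: $69,080 + $69,080 + $13,500 = $151,660
Attorney fees: 20% of $151,660 = $30,332
Total award: $151,660 + $30,332 = $181,992

$181,992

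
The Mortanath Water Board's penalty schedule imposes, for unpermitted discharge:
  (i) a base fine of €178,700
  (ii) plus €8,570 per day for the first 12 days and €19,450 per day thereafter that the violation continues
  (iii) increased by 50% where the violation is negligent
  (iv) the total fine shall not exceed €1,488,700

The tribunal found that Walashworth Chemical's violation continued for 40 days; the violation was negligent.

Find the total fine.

First 12 days: 12 × €8,570 = €102,840
Remaining days: (40 − 12) × €19,450 = €544,600
Per-day component: €102,840 + €544,600 = €647,440
Base plus per-day: €178,700 + €647,440 = €826,140
Enhancement: 50% of €826,140 = €413,070
Enhanced fine: €826,140 + €413,070 = €1,239,210
Cap at €1,488,700: €1,239,210 is within the cap, no reduction.

€1,239,210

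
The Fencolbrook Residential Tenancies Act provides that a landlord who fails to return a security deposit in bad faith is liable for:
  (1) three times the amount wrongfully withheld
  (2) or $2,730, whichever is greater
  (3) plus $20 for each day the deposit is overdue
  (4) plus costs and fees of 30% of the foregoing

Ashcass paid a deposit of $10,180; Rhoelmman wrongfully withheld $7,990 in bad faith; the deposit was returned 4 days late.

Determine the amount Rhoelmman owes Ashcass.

Trebled: 3 × $7,990 = $23,970
Minimum $2,730: $23,970 meets the minimum, no increase.
Late-return penalty: 4 × $20 = $80
Damages plus late penalty: $23,970 + $80 = $24,050
Costs and fees: 30% of $24,050 = $7,215
Total recovery: $24,050 + $7,215 = $31,265

$31,265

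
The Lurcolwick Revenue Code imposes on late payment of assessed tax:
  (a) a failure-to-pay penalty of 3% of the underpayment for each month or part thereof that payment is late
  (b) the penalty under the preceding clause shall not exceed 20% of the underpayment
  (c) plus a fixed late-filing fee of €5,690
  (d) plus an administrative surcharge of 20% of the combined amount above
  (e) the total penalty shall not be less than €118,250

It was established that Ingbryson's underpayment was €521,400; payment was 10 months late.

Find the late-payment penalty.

€131,964

Accrued rate: 3% × 10 = 30%, capped at 20% → 20%
Failure-to-pay penalty: 20% of €521,400 = €104,280
Penalty before surcharge: €104,280 + €5,690 = €109,970
Administrative surcharge: 20% of €109,970 = €21,994
Total penalty: €109,970 + €21,994 = €131,964
Minimum €118,250: €131,964 meets the minimum, no increase.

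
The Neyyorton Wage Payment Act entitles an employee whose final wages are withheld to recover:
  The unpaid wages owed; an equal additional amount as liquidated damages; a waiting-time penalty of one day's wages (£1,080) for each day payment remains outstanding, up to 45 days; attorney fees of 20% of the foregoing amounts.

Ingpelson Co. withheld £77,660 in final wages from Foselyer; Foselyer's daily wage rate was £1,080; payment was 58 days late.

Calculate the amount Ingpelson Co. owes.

£244,704

Liquidated damages (equal amount): £77,660
Penalty days: min(58, 45) = 45
Waiting-time penalty: 45 × £1,080 = £48,600
Subtotal: £77,660 + £77,660 + £48,600 = £203,920
Attorney fees: 20% of £203,920 = £40,784
Total award: £203,920 + £40,784 = £244,704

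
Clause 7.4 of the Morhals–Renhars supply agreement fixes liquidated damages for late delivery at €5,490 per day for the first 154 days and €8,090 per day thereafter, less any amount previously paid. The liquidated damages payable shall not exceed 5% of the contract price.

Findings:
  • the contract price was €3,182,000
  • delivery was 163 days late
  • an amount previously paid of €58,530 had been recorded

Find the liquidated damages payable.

€159,100

First 154 days: 154 × €5,490 = €845,460
Remaining days: (163 − 154) × €8,090 = €72,810
Accrued per-day damages: €845,460 + €72,810 = €918,270
Less amount previously paid: €918,270 − €58,530 = €859,740
Cap: 5% of €3,182,000 = €159,100
Cap at €159,100: €859,740 exceeds the cap → €159,100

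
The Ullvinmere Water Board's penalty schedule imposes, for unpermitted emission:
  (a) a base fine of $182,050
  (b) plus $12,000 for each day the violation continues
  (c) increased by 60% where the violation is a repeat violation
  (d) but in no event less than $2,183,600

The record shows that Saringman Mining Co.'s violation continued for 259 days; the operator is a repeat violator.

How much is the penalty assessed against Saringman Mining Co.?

$5,264,080

Per-day component: 259 × $12,000 = $3,108,000
Base plus per-day: $182,050 + $3,108,000 = $3,290,050
Enhancement: 60% of $3,290,050 = $1,974,030
Enhanced fine: $3,290,050 + $1,974,030 = $5,264,080
Minimum $2,183,600: $5,264,080 meets the minimum, no increase.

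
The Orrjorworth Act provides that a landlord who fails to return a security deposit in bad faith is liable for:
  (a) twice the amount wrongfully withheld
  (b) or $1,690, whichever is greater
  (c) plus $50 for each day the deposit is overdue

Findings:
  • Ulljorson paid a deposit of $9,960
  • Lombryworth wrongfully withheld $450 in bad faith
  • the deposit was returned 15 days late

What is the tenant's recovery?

Recovery: $2,440

Doubled: 2 × $450 = $900
Minimum $1,690: $900 is below the minimum → $1,690
Late-return penalty: 15 × $50 = $750
Damages plus late penalty: $1,690 + $750 = $2,440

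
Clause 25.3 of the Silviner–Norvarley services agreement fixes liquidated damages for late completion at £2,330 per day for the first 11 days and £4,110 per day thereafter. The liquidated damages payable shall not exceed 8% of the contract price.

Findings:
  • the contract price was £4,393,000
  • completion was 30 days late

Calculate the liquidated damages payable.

First 11 days: 11 × £2,330 = £25,630
Remaining days: (30 − 11) × £4,110 = £78,090
Accrued per-day damages: £25,630 + £78,090 = £103,720
Cap: 8% of £4,393,000 = £351,440
Cap at £351,440: £103,720 is within the cap, no reduction.

£103,720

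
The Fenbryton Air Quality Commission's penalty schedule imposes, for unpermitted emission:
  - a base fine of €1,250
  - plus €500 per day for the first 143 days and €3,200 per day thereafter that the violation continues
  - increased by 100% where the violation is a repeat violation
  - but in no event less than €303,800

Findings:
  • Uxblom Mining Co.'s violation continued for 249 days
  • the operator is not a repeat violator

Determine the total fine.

First 143 days: 143 × €500 = €71,500
Remaining days: (249 − 143) × €3,200 = €339,200
Per-day component: €71,500 + €339,200 = €410,700
Base plus per-day: €1,250 + €410,700 = €411,950
The operator is not a repeat violator: no 100% increase.
Minimum €303,800: €411,950 meets the minimum, no increase.

€411,950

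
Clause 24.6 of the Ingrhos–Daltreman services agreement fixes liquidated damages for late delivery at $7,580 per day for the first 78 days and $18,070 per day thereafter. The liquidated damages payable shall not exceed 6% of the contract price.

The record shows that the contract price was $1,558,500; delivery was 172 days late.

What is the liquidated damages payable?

$93,510

First 78 days: 78 × $7,580 = $591,240
Remaining days: (172 − 78) × $18,070 = $1,698,580
Accrued per-day damages: $591,240 + $1,698,580 = $2,289,820
Cap: 6% of $1,558,500 = $93,510
Cap at $93,510: $2,289,820 exceeds the cap → $93,510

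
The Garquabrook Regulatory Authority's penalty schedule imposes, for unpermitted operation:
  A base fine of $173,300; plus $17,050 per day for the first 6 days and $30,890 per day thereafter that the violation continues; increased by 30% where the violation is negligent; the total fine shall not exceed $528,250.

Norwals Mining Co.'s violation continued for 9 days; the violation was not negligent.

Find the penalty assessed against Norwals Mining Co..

Civil penalty: $368,270

First 6 days: 6 × $17,050 = $102,300
Remaining days: (9 − 6) × $30,890 = $92,670
Per-day component: $102,300 + $92,670 = $194,970
Base plus per-day: $173,300 + $194,970 = $368,270
The violation was not negligent: no 30% increase.
Cap at $528,250: $368,270 is within the cap, no reduction.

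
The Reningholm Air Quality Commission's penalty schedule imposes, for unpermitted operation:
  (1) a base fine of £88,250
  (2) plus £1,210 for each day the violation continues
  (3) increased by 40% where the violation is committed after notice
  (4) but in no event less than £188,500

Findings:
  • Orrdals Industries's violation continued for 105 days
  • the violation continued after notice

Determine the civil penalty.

Per-day component: 105 × £1,210 = £127,050
Base plus per-day: £88,250 + £127,050 = £215,300
Enhancement: 40% of £215,300 = £86,120
Enhanced fine: £215,300 + £86,120 = £301,420
Minimum £188,500: £301,420 meets the minimum, no increase.

£301,420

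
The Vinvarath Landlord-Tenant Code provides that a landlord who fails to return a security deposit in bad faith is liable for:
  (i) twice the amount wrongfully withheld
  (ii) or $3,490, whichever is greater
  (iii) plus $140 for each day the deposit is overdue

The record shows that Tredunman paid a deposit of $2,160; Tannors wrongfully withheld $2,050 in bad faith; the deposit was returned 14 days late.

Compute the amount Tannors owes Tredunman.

Doubled: 2 × $2,050 = $4,100
Minimum $3,490: $4,100 meets the minimum, no increase.
Late-return penalty: 14 × $140 = $1,960
Damages plus late penalty: $4,100 + $1,960 = $6,060

Recovery: $6,060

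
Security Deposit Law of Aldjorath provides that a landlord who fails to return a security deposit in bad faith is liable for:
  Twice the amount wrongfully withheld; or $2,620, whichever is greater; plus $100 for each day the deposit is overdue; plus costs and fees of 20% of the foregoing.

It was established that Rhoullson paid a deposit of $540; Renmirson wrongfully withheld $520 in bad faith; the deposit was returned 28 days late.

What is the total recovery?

$6,504

Doubled: 2 × $520 = $1,040
Minimum $2,620: $1,040 is below the minimum → $2,620
Late-return penalty: 28 × $100 = $2,800
Damages plus late penalty: $2,620 + $2,800 = $5,420
Costs and fees: 20% of $5,420 = $1,084
Total recovery: $5,420 + $1,084 = $6,504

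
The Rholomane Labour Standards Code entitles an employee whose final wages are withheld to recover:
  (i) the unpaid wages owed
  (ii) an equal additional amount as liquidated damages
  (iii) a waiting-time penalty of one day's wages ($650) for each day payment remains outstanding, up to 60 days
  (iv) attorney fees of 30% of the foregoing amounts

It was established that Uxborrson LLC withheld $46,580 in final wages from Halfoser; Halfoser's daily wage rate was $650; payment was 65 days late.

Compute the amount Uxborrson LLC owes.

Liquidated damages (equal amount): $46,580
Penalty days: min(65, 60) = 60
Waiting-time penalty: 60 × $650 = $39,000
Subtotal: $46,580 + $46,580 + $39,000 = $132,160
Attorney fees: 30% of $132,160 = $39,648
Total award: $132,160 + $39,648 = $171,808

$171,808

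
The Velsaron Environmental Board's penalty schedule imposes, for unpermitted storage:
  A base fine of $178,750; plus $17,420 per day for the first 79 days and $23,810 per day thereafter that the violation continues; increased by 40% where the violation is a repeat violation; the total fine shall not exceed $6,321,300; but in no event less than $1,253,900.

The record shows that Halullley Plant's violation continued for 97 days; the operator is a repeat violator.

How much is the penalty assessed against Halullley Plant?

Civil penalty: $2,776,914

First 79 days: 79 × $17,420 = $1,376,180
Remaining days: (97 − 79) × $23,810 = $428,580
Per-day component: $1,376,180 + $428,580 = $1,804,760
Base plus per-day: $178,750 + $1,804,760 = $1,983,510
Enhancement: 40% of $1,983,510 = $793,404
Enhanced fine: $1,983,510 + $793,404 = $2,776,914
Cap at $6,321,300: $2,776,914 is within the cap, no reduction.
Minimum $1,253,900: $2,776,914 meets the minimum, no increase.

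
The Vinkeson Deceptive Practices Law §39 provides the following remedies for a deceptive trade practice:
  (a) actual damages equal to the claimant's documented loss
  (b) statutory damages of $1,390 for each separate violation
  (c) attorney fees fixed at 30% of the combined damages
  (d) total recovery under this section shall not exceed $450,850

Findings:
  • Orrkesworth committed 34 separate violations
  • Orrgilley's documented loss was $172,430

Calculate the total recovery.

Statutory damages: 34 × $1,390 = $47,260
Combined damages: $172,430 + $47,260 = $219,690
Attorney fees: 30% of $219,690 = $65,907
Total before cap: $219,690 + $65,907 = $285,597
Cap at $450,850: $285,597 is within the cap, no reduction.

Total recovery: $285,597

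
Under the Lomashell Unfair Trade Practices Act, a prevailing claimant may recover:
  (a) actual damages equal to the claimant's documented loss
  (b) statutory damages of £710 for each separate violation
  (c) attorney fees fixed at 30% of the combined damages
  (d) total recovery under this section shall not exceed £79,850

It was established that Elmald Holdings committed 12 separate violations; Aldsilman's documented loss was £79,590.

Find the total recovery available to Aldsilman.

£79,850

Statutory damages: 12 × £710 = £8,520
Combined damages: £79,590 + £8,520 = £88,110
Attorney fees: 30% of £88,110 = £26,433
Total before cap: £88,110 + £26,433 = £114,543
Cap at £79,850: £114,543 exceeds the cap → £79,850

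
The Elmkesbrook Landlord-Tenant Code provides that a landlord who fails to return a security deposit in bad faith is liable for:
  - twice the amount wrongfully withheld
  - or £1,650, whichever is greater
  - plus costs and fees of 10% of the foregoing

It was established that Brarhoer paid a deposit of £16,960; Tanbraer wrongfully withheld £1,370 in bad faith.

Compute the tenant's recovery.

Recovery: £3,014

Doubled: 2 × £1,370 = £2,740
Minimum £1,650: £2,740 meets the minimum, no increase.
Costs and fees: 10% of £2,740 = £274
Total recovery: £2,740 + £274 = £3,014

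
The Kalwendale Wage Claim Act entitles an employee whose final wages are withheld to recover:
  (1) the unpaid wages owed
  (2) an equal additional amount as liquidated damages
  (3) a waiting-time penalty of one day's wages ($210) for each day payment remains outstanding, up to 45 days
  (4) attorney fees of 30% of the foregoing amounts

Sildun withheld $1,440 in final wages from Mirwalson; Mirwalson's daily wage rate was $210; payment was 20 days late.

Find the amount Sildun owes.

Liquidated damages (equal amount): $1,440
Penalty days: min(20, 45) = 20
Waiting-time penalty: 20 × $210 = $4,200
Subtotal: $1,440 + $1,440 + $4,200 = $7,080
Attorney fees: 30% of $7,080 = $2,124
Total award: $7,080 + $2,124 = $9,204

$9,204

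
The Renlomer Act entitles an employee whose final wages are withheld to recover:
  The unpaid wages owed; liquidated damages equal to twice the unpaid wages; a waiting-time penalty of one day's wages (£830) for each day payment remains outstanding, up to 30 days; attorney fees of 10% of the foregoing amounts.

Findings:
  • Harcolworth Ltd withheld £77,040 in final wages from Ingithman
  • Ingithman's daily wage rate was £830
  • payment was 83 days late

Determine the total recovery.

£281,622

Doubled: 2 × £77,040 = £154,080
Penalty days: min(83, 30) = 30
Waiting-time penalty: 30 × £830 = £24,900
Subtotal: £77,040 + £154,080 + £24,900 = £256,020
Attorney fees: 10% of £256,020 = £25,602
Total award: £256,020 + £25,602 = £281,622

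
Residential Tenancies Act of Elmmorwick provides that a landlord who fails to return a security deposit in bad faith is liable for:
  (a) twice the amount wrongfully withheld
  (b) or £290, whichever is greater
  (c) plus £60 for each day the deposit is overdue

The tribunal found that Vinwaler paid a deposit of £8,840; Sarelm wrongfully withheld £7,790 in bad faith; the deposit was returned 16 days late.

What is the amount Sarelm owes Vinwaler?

£16,540

Doubled: 2 × £7,790 = £15,580
Minimum £290: £15,580 meets the minimum, no increase.
Late-return penalty: 16 × £60 = £960
Damages plus late penalty: £15,580 + £960 = £16,540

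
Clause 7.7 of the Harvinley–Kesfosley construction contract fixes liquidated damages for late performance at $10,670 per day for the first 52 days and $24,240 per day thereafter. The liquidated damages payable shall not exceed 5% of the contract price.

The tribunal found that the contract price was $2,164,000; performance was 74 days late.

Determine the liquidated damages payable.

First 52 days: 52 × $10,670 = $554,840
Remaining days: (74 − 52) × $24,240 = $533,280
Accrued per-day damages: $554,840 + $533,280 = $1,088,120
Cap: 5% of $2,164,000 = $108,200
Cap at $108,200: $1,088,120 exceeds the cap → $108,200

$108,200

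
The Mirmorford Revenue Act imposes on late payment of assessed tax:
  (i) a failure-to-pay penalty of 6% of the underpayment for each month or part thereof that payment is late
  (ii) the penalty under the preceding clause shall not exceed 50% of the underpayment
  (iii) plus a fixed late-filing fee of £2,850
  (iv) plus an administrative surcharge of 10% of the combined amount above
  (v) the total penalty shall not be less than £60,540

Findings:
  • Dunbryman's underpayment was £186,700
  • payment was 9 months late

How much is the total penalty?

£105,820

Accrued rate: 6% × 9 = 54%, capped at 50% → 50%
Failure-to-pay penalty: 50% of £186,700 = £93,350
Penalty before surcharge: £93,350 + £2,850 = £96,200
Administrative surcharge: 10% of £96,200 = £9,620
Total penalty: £96,200 + £9,620 = £105,820
Minimum £60,540: £105,820 meets the minimum, no increase.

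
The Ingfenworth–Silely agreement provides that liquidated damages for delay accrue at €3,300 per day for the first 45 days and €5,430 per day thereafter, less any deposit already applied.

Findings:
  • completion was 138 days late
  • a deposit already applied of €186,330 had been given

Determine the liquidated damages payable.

First 45 days: 45 × €3,300 = €148,500
Remaining days: (138 − 45) × €5,430 = €504,990
Accrued per-day damages: €148,500 + €504,990 = €653,490
Less deposit already applied: €653,490 − €186,330 = €467,160

€467,160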